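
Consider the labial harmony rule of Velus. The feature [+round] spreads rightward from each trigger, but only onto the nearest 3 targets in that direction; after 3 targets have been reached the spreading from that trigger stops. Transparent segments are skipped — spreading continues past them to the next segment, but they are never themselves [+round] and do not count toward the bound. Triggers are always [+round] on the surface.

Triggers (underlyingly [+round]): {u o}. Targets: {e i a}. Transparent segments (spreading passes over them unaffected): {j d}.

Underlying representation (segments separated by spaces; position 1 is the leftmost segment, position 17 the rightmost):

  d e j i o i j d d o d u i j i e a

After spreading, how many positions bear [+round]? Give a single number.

7

From /o/ at 5 rightward: 6 /i/ → [+round]; 7 /j/ transparent; 8 /d/ transparent; 9 /d/ transparent; 10 /o/ is itself a trigger — this domain ends here.
From /o/ at 10 rightward: 11 /d/ transparent; 12 /u/ is itself a trigger — this domain ends here.
From /u/ at 12 rightward: 13 /i/ → [+round]; 14 /j/ transparent; 15 /i/ → [+round]; 16 /e/ → [+round]; bound reached.
Targets with no active source: positions 2 4 17 stay [-round].
[+round] positions on the surface: 5 6 10 12 13 15 16.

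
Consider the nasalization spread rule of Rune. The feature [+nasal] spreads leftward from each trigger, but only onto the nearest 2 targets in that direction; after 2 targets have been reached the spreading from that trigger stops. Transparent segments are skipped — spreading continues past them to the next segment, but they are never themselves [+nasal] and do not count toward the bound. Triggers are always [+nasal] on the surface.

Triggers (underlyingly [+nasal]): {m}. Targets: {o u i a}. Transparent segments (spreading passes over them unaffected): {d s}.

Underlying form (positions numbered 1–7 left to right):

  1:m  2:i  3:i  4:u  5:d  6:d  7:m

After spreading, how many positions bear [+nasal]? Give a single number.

From /m/ at 1 leftward: word edge.
From /m/ at 7 leftward: 6 /d/ transparent; 5 /d/ transparent; 4 /u/ → [+nasal]; 3 /i/ → [+nasal]; bound reached.
Target with no active source: position 2 stays [-nasal].
[+nasal] positions on the surface: 1 3 4 7.

4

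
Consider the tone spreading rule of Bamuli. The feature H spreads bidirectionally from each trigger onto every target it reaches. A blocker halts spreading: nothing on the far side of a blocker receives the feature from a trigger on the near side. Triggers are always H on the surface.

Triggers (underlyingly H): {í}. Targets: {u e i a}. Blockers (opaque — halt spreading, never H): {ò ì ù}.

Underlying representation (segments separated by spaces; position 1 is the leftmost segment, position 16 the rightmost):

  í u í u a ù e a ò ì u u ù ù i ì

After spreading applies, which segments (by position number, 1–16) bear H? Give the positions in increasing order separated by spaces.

From /í/ at 1 rightward: 2 /u/ → H; 3 /í/ is itself a trigger — this domain ends here.
From /í/ at 1 leftward: word edge.
From /í/ at 3 rightward: 4 /u/ → H; 5 /a/ → H; 6 /ù/ blocks.
From /í/ at 3 leftward: 2 /u/ → H; 1 /í/ is itself a trigger — this domain ends here.
Targets with no active source: positions 7 8 11 12 15 stay [-high tone].

1 2 3 4 5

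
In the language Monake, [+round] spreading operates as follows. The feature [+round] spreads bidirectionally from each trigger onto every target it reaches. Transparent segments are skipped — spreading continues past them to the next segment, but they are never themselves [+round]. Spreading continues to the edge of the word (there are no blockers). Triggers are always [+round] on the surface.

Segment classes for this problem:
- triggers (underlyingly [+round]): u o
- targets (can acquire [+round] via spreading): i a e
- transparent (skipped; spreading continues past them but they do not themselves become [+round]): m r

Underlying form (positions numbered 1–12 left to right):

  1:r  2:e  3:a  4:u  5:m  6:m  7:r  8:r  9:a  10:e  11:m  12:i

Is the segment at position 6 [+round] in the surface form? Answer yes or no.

From /u/ at 4 rightward: 5 /m/ transparent; 6 /m/ transparent; 7 /r/ transparent; 8 /r/ transparent; 9 /a/ → [+round]; 10 /e/ → [+round]; 11 /m/ transparent; 12 /i/ → [+round]; word edge.
From /u/ at 4 leftward: 3 /a/ → [+round]; 2 /e/ → [+round]; 1 /r/ transparent; word edge.
[+round] positions on the surface: 2 3 4 9 10 12.

no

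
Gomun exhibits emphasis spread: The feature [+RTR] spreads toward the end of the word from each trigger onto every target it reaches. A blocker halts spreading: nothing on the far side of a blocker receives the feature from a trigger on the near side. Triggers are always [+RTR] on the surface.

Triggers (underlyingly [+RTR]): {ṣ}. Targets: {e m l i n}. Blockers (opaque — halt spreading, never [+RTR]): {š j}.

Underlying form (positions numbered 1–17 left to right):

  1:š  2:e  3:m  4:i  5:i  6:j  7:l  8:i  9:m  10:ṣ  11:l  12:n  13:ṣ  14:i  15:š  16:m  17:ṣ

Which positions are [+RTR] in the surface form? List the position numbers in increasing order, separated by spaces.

From /ṣ/ at 10 rightward: 11 /l/ → [+RTR]; 12 /n/ → [+RTR]; 13 /ṣ/ is itself a trigger — this domain ends here.
From /ṣ/ at 13 rightward: 14 /i/ → [+RTR]; 15 /š/ blocks.
From /ṣ/ at 17 rightward: word edge.
Targets with no active source: positions 2 3 4 5 7 8 9 16 stay [-emphatic].

10 11 12 13 14 17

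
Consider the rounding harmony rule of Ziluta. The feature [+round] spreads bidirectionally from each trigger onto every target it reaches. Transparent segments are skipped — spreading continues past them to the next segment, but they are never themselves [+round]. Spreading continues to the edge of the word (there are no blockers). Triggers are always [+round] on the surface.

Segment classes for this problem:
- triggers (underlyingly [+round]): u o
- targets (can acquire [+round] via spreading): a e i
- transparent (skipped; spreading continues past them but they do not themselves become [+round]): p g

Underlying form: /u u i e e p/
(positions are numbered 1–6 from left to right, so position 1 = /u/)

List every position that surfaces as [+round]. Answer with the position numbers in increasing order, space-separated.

1 2 3 4 5

From /u/ at 1 rightward: 2 /u/ is itself a trigger — this domain ends here.
From /u/ at 1 leftward: word edge.
From /u/ at 2 rightward: 3 /i/ → [+round]; 4 /e/ → [+round]; 5 /e/ → [+round]; 6 /p/ transparent; word edge.
From /u/ at 2 leftward: 1 /u/ is itself a trigger — this domain ends here.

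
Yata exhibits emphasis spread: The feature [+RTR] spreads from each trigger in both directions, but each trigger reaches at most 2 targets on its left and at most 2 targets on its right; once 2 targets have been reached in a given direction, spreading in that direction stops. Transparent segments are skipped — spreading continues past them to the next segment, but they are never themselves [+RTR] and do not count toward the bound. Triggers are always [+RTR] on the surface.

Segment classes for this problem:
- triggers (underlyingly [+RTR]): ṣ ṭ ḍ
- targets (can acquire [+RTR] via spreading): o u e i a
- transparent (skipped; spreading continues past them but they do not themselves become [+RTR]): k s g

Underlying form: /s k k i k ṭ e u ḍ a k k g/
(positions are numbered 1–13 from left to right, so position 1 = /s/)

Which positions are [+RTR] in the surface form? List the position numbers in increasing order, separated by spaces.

From /ṭ/ at 6 rightward: 7 /e/ → [+RTR]; 8 /u/ → [+RTR]; bound reached.
From /ṭ/ at 6 leftward: 5 /k/ transparent; 4 /i/ → [+RTR]; 3 /k/ transparent; 2 /k/ transparent; 1 /s/ transparent; word edge.
From /ḍ/ at 9 rightward: 10 /a/ → [+RTR]; 11 /k/ transparent; 12 /k/ transparent; 13 /g/ transparent; word edge.
From /ḍ/ at 9 leftward: 8 /u/ → [+RTR]; 7 /e/ → [+RTR]; bound reached.

4 6 7 8 9 10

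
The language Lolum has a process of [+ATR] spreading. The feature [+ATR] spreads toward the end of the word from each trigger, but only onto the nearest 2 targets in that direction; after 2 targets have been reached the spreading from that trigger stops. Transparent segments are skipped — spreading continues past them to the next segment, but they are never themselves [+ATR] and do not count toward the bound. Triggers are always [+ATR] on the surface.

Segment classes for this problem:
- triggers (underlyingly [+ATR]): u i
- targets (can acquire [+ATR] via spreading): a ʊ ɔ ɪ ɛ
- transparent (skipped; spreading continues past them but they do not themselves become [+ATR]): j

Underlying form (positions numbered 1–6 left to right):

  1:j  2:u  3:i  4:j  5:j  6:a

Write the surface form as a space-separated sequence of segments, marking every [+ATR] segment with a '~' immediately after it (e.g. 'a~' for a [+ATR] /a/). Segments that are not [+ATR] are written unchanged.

j u~ i~ j j a~

From /u/ at 2 rightward: 3 /i/ is itself a trigger — this domain ends here.
From /i/ at 3 rightward: 4 /j/ transparent; 5 /j/ transparent; 6 /a/ → [+ATR]; word edge.
[+ATR] positions on the surface: 2 3 6.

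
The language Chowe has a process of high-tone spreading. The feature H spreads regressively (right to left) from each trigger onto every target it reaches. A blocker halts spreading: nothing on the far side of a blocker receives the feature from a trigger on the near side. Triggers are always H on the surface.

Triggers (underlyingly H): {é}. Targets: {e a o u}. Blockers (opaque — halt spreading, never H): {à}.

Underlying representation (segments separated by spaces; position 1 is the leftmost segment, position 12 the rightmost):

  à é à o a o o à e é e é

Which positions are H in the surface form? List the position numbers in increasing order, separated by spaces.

2 9 10 11 12

From /é/ at 2 leftward: 1 /à/ blocks.
From /é/ at 10 leftward: 9 /e/ → H; 8 /à/ blocks.
From /é/ at 12 leftward: 11 /e/ → H; 10 /é/ is itself a trigger — this domain ends here.
Targets with no active source: positions 4 5 6 7 stay [-high tone].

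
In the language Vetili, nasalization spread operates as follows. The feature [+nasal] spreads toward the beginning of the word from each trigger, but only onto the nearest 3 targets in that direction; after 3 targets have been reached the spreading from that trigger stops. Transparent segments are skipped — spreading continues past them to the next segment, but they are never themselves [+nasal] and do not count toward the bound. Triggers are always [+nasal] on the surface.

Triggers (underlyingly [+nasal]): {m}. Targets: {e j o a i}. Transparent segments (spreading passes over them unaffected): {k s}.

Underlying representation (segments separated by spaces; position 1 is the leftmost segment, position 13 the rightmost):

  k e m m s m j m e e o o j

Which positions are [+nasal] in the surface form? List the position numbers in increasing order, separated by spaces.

2 3 4 6 7 8

From /m/ at 3 leftward: 2 /e/ → [+nasal]; 1 /k/ transparent; word edge.
From /m/ at 4 leftward: 3 /m/ is itself a trigger — this domain ends here.
From /m/ at 6 leftward: 5 /s/ transparent; 4 /m/ is itself a trigger — this domain ends here.
From /m/ at 8 leftward: 7 /j/ → [+nasal]; 6 /m/ is itself a trigger — this domain ends here.
Targets with no active source: positions 9 10 11 12 13 stay [-nasal].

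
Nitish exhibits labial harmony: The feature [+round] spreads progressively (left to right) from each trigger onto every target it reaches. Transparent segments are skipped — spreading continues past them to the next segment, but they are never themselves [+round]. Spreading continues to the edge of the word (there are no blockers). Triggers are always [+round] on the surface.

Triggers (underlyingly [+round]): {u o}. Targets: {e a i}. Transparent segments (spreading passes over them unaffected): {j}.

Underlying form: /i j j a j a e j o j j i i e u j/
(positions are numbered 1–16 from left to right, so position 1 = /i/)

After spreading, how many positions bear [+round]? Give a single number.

From /o/ at 9 rightward: 10 /j/ transparent; 11 /j/ transparent; 12 /i/ → [+round]; 13 /i/ → [+round]; 14 /e/ → [+round]; 15 /u/ is itself a trigger — this domain ends here.
From /u/ at 15 rightward: 16 /j/ transparent; word edge.
Targets with no active source: positions 1 4 6 7 stay [-round].
[+round] positions on the surface: 9 12 13 14 15.

5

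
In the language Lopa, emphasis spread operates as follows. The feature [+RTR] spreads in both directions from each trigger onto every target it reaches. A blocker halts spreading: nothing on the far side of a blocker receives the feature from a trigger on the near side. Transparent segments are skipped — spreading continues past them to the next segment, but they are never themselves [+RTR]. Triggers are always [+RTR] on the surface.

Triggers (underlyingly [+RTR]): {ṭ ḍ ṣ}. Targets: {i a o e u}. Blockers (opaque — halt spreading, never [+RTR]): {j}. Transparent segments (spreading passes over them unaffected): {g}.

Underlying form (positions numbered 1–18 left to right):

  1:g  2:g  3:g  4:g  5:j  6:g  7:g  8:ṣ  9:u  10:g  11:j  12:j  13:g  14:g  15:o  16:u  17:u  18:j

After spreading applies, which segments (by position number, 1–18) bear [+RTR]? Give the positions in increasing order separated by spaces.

From /ṣ/ at 8 rightward: 9 /u/ → [+RTR]; 10 /g/ transparent; 11 /j/ blocks.
From /ṣ/ at 8 leftward: 7 /g/ transparent; 6 /g/ transparent; 5 /j/ blocks.
Targets with no active source: positions 15 16 17 stay [-emphatic].

8 9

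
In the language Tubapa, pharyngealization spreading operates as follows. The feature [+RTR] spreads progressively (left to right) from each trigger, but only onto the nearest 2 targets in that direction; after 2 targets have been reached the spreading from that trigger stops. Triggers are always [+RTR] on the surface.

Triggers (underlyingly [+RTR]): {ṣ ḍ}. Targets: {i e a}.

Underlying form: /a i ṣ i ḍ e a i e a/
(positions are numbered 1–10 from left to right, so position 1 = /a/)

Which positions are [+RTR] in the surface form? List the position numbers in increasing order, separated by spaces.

3 4 5 6 7

From /ṣ/ at 3 rightward: 4 /i/ → [+RTR]; 5 /ḍ/ is itself a trigger — this domain ends here.
From /ḍ/ at 5 rightward: 6 /e/ → [+RTR]; 7 /a/ → [+RTR]; bound reached.
Targets with no active source: positions 1 2 8 9 10 stay [-emphatic].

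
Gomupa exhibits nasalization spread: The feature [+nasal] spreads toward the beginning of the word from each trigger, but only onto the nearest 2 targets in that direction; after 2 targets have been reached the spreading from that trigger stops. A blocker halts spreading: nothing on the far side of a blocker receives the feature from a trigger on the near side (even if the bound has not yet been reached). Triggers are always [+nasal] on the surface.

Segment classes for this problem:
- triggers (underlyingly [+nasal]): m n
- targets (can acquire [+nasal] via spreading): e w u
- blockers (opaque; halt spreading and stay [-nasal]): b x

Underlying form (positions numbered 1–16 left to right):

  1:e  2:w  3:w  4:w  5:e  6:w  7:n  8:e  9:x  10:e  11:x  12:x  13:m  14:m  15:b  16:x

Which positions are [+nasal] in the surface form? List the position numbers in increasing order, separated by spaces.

5 6 7 13 14

From /n/ at 7 leftward: 6 /w/ → [+nasal]; 5 /e/ → [+nasal]; bound reached.
From /m/ at 13 leftward: 12 /x/ blocks.
From /m/ at 14 leftward: 13 /m/ is itself a trigger — this domain ends here.
Targets with no active source: positions 1 2 3 4 8 10 stay [-nasal].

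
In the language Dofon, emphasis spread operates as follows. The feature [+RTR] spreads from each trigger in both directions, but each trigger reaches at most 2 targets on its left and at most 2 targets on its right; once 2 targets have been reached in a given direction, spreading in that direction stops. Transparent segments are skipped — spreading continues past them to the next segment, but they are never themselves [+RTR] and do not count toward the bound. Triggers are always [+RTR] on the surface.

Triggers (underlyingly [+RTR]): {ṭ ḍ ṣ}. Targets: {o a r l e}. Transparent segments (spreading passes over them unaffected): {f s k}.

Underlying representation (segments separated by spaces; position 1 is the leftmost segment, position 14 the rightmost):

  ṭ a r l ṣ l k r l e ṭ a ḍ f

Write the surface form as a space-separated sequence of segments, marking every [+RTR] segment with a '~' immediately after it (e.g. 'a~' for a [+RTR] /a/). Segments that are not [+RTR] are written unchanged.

ṭ~ a~ r~ l~ ṣ~ l~ k r~ l~ e~ ṭ~ a~ ḍ~ f

From /ṭ/ at 1 rightward: 2 /a/ → [+RTR]; 3 /r/ → [+RTR]; bound reached.
From /ṭ/ at 1 leftward: word edge.
From /ṣ/ at 5 rightward: 6 /l/ → [+RTR]; 7 /k/ transparent; 8 /r/ → [+RTR]; bound reached.
From /ṣ/ at 5 leftward: 4 /l/ → [+RTR]; 3 /r/ → [+RTR]; bound reached.
From /ṭ/ at 11 rightward: 12 /a/ → [+RTR]; 13 /ḍ/ is itself a trigger — this domain ends here.
From /ṭ/ at 11 leftward: 10 /e/ → [+RTR]; 9 /l/ → [+RTR]; bound reached.
From /ḍ/ at 13 rightward: 14 /f/ transparent; word edge.
From /ḍ/ at 13 leftward: 12 /a/ → [+RTR]; 11 /ṭ/ is itself a trigger — this domain ends here.
[+RTR] positions on the surface: 1 2 3 4 5 6 8 9 10 11 12 13.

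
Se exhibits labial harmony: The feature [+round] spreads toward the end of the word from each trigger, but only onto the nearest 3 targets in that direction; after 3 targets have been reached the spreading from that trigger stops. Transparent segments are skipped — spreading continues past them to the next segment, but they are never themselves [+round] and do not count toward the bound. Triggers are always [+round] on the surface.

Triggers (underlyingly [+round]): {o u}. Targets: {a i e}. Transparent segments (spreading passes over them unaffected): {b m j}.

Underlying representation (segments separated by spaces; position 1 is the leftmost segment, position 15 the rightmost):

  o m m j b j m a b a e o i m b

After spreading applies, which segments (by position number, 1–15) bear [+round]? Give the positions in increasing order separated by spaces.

1 8 10 11 12 13

From /o/ at 1 rightward: 2 /m/ transparent; 3 /m/ transparent; 4 /j/ transparent; 5 /b/ transparent; 6 /j/ transparent; 7 /m/ transparent; 8 /a/ → [+round]; 9 /b/ transparent; 10 /a/ → [+round]; 11 /e/ → [+round]; bound reached.
From /o/ at 12 rightward: 13 /i/ → [+round]; 14 /m/ transparent; 15 /b/ transparent; word edge.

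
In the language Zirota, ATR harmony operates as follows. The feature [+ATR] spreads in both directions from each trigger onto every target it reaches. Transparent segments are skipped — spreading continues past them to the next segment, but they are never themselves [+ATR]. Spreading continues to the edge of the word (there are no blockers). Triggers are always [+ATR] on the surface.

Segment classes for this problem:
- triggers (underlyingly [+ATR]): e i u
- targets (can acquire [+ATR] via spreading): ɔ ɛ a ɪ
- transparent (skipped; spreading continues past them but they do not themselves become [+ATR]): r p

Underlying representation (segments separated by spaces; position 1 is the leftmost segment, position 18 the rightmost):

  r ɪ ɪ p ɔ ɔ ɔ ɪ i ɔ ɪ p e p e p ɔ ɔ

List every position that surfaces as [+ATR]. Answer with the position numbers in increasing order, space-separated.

From /i/ at 9 rightward: 10 /ɔ/ → [+ATR]; 11 /ɪ/ → [+ATR]; 12 /p/ transparent; 13 /e/ is itself a trigger — this domain ends here.
From /i/ at 9 leftward: 8 /ɪ/ → [+ATR]; 7 /ɔ/ → [+ATR]; 6 /ɔ/ → [+ATR]; 5 /ɔ/ → [+ATR]; 4 /p/ transparent; 3 /ɪ/ → [+ATR]; 2 /ɪ/ → [+ATR]; 1 /r/ transparent; word edge.
From /e/ at 13 rightward: 14 /p/ transparent; 15 /e/ is itself a trigger — this domain ends here.
From /e/ at 13 leftward: 12 /p/ transparent; 11 /ɪ/ → [+ATR]; 10 /ɔ/ → [+ATR]; 9 /i/ is itself a trigger — this domain ends here.
From /e/ at 15 rightward: 16 /p/ transparent; 17 /ɔ/ → [+ATR]; 18 /ɔ/ → [+ATR]; word edge.
From /e/ at 15 leftward: 14 /p/ transparent; 13 /e/ is itself a trigger — this domain ends here.

2 3 5 6 7 8 9 10 11 13 15 17 18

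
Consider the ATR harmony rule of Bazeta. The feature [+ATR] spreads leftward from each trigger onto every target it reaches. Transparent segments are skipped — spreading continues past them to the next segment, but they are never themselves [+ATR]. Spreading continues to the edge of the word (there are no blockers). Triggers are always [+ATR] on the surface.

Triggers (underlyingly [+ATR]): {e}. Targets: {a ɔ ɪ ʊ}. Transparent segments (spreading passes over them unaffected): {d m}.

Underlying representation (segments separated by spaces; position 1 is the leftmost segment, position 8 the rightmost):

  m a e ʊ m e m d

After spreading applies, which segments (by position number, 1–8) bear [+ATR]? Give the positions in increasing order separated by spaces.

2 3 4 6

From /e/ at 3 leftward: 2 /a/ → [+ATR]; 1 /m/ transparent; word edge.
From /e/ at 6 leftward: 5 /m/ transparent; 4 /ʊ/ → [+ATR]; 3 /e/ is itself a trigger — this domain ends here.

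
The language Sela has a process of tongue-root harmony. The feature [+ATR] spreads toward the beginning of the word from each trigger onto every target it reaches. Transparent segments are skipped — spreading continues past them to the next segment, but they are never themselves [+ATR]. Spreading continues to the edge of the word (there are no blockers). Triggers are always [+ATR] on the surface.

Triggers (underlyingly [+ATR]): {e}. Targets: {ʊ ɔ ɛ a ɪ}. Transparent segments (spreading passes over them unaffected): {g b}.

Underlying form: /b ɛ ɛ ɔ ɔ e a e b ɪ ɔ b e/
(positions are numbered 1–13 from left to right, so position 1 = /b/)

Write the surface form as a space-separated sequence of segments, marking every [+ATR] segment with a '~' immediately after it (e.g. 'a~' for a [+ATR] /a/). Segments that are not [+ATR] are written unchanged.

b ɛ~ ɛ~ ɔ~ ɔ~ e~ a~ e~ b ɪ~ ɔ~ b e~

From /e/ at 6 leftward: 5 /ɔ/ → [+ATR]; 4 /ɔ/ → [+ATR]; 3 /ɛ/ → [+ATR]; 2 /ɛ/ → [+ATR]; 1 /b/ transparent; word edge.
From /e/ at 8 leftward: 7 /a/ → [+ATR]; 6 /e/ is itself a trigger — this domain ends here.
From /e/ at 13 leftward: 12 /b/ transparent; 11 /ɔ/ → [+ATR]; 10 /ɪ/ → [+ATR]; 9 /b/ transparent; 8 /e/ is itself a trigger — this domain ends here.
[+ATR] positions on the surface: 2 3 4 5 6 7 8 10 11 13.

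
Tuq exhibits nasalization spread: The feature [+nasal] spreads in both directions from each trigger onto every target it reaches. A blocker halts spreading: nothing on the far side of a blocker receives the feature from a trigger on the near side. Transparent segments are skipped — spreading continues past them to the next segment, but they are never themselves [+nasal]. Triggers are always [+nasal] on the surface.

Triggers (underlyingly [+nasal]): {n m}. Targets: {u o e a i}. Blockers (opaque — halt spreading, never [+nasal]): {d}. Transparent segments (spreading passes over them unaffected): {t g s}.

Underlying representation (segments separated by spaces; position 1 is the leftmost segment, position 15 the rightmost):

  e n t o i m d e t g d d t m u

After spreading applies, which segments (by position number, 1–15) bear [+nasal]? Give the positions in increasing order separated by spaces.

From /n/ at 2 rightward: 3 /t/ transparent; 4 /o/ → [+nasal]; 5 /i/ → [+nasal]; 6 /m/ is itself a trigger — this domain ends here.
From /n/ at 2 leftward: 1 /e/ → [+nasal]; word edge.
From /m/ at 6 rightward: 7 /d/ blocks.
From /m/ at 6 leftward: 5 /i/ → [+nasal]; 4 /o/ → [+nasal]; 3 /t/ transparent; 2 /n/ is itself a trigger — this domain ends here.
From /m/ at 14 rightward: 15 /u/ → [+nasal]; word edge.
From /m/ at 14 leftward: 13 /t/ transparent; 12 /d/ blocks.
Target with no active source: position 8 stays [-nasal].

1 2 4 5 6 14 15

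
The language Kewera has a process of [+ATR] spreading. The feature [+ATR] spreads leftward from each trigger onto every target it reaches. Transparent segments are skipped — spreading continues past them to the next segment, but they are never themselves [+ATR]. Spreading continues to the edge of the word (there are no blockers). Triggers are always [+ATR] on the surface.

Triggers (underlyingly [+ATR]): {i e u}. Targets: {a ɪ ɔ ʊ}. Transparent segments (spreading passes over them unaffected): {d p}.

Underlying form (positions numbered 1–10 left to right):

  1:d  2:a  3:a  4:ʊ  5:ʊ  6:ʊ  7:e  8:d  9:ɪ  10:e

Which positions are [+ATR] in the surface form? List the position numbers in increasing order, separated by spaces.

From /e/ at 7 leftward: 6 /ʊ/ → [+ATR]; 5 /ʊ/ → [+ATR]; 4 /ʊ/ → [+ATR]; 3 /a/ → [+ATR]; 2 /a/ → [+ATR]; 1 /d/ transparent; word edge.
From /e/ at 10 leftward: 9 /ɪ/ → [+ATR]; 8 /d/ transparent; 7 /e/ is itself a trigger — this domain ends here.

2 3 4 5 6 7 9 10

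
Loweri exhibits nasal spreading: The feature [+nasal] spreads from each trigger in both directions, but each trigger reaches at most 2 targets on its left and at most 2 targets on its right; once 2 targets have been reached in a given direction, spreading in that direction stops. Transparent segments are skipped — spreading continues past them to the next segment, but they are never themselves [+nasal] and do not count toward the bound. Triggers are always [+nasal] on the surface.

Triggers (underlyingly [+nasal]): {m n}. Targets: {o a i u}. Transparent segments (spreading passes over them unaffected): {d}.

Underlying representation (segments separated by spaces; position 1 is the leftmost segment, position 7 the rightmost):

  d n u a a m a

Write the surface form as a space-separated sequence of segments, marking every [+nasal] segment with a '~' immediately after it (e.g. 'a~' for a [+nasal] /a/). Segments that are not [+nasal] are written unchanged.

d n~ u~ a~ a~ m~ a~

From /n/ at 2 rightward: 3 /u/ → [+nasal]; 4 /a/ → [+nasal]; bound reached.
From /n/ at 2 leftward: 1 /d/ transparent; word edge.
From /m/ at 6 rightward: 7 /a/ → [+nasal]; word edge.
From /m/ at 6 leftward: 5 /a/ → [+nasal]; 4 /a/ → [+nasal]; bound reached.
[+nasal] positions on the surface: 2 3 4 5 6 7.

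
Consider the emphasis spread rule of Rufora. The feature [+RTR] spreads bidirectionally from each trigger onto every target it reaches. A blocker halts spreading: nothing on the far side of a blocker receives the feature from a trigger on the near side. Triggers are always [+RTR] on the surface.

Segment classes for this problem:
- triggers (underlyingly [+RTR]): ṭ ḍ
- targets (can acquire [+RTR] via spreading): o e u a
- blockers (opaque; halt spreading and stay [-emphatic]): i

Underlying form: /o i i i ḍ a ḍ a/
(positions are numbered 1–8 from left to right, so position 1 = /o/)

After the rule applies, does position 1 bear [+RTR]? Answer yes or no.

no

From /ḍ/ at 5 rightward: 6 /a/ → [+RTR]; 7 /ḍ/ is itself a trigger — this domain ends here.
From /ḍ/ at 5 leftward: 4 /i/ blocks.
From /ḍ/ at 7 rightward: 8 /a/ → [+RTR]; word edge.
From /ḍ/ at 7 leftward: 6 /a/ → [+RTR]; 5 /ḍ/ is itself a trigger — this domain ends here.
Target with no active source: position 1 stays [-emphatic].
[+RTR] positions on the surface: 5 6 7 8.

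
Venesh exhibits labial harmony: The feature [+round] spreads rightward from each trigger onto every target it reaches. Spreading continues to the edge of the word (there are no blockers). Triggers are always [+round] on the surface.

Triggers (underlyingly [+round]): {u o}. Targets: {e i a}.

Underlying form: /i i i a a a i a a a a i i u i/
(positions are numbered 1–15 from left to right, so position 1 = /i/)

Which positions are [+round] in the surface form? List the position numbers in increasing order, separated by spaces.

14 15

From /u/ at 14 rightward: 15 /i/ → [+round]; word edge.
Targets with no active source: positions 1 2 3 4 5 6 7 8 9 10 11 12 13 stay [-round].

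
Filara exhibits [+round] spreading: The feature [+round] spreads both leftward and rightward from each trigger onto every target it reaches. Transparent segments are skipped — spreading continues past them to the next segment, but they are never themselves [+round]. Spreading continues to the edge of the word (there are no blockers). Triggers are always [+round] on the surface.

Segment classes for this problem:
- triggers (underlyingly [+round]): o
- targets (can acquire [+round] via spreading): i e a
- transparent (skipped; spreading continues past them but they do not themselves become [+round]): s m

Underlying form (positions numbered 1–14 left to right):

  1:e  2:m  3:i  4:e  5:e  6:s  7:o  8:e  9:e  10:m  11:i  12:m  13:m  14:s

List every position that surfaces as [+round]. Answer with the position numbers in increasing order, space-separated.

From /o/ at 7 rightward: 8 /e/ → [+round]; 9 /e/ → [+round]; 10 /m/ transparent; 11 /i/ → [+round]; 12 /m/ transparent; 13 /m/ transparent; 14 /s/ transparent; word edge.
From /o/ at 7 leftward: 6 /s/ transparent; 5 /e/ → [+round]; 4 /e/ → [+round]; 3 /i/ → [+round]; 2 /m/ transparent; 1 /e/ → [+round]; word edge.

1 3 4 5 7 8 9 11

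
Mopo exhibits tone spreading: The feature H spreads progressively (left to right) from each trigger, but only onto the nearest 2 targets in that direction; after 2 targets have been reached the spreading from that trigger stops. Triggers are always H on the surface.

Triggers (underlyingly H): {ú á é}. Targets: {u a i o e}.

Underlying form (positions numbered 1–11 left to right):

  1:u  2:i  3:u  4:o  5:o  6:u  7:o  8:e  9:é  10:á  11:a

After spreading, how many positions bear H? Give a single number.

From /é/ at 9 rightward: 10 /á/ is itself a trigger — this domain ends here.
From /á/ at 10 rightward: 11 /a/ → H; word edge.
Targets with no active source: positions 1 2 3 4 5 6 7 8 stay [-high tone].
H positions on the surface: 9 10 11.

3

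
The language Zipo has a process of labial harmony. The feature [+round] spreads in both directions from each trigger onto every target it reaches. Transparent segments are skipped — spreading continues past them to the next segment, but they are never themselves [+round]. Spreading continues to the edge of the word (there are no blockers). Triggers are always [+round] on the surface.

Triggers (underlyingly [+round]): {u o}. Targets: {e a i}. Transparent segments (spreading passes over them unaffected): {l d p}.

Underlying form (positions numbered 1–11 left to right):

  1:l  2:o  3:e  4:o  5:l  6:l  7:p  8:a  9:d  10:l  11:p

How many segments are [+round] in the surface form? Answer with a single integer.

4

From /o/ at 2 rightward: 3 /e/ → [+round]; 4 /o/ is itself a trigger — this domain ends here.
From /o/ at 2 leftward: 1 /l/ transparent; word edge.
From /o/ at 4 rightward: 5 /l/ transparent; 6 /l/ transparent; 7 /p/ transparent; 8 /a/ → [+round]; 9 /d/ transparent; 10 /l/ transparent; 11 /p/ transparent; word edge.
From /o/ at 4 leftward: 3 /e/ → [+round]; 2 /o/ is itself a trigger — this domain ends here.
[+round] positions on the surface: 2 3 4 8.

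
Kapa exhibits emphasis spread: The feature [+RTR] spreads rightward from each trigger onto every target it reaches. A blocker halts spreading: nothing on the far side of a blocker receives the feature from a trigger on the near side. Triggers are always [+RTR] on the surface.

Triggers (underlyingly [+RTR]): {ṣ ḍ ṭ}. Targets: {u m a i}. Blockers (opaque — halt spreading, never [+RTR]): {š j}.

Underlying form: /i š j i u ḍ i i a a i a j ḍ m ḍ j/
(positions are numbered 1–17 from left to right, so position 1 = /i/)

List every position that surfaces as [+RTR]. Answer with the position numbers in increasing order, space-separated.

From /ḍ/ at 6 rightward: 7 /i/ → [+RTR]; 8 /i/ → [+RTR]; 9 /a/ → [+RTR]; 10 /a/ → [+RTR]; 11 /i/ → [+RTR]; 12 /a/ → [+RTR]; 13 /j/ blocks.
From /ḍ/ at 14 rightward: 15 /m/ → [+RTR]; 16 /ḍ/ is itself a trigger — this domain ends here.
From /ḍ/ at 16 rightward: 17 /j/ blocks.
Targets with no active source: positions 1 4 5 stay [-emphatic].

6 7 8 9 10 11 12 14 15 16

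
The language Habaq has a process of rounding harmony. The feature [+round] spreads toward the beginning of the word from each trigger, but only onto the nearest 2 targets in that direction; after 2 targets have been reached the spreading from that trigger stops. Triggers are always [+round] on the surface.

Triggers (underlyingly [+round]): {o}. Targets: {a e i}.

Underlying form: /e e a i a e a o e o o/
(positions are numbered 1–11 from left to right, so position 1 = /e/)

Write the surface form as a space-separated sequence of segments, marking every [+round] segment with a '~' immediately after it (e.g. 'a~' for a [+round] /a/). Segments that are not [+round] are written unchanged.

From /o/ at 8 leftward: 7 /a/ → [+round]; 6 /e/ → [+round]; bound reached.
From /o/ at 10 leftward: 9 /e/ → [+round]; 8 /o/ is itself a trigger — this domain ends here.
From /o/ at 11 leftward: 10 /o/ is itself a trigger — this domain ends here.
Targets with no active source: positions 1 2 3 4 5 stay [-round].
[+round] positions on the surface: 6 7 8 9 10 11.

e e a i a e~ a~ o~ e~ o~ o~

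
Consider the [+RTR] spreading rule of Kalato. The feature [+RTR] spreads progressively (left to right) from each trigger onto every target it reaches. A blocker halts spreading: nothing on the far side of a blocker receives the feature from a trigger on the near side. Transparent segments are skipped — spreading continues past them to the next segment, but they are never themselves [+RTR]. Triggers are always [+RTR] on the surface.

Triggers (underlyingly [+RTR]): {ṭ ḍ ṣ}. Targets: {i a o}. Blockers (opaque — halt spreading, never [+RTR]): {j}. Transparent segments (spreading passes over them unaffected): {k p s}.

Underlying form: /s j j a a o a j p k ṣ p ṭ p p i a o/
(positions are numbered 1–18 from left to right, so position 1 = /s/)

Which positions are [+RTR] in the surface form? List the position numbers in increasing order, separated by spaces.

From /ṣ/ at 11 rightward: 12 /p/ transparent; 13 /ṭ/ is itself a trigger — this domain ends here.
From /ṭ/ at 13 rightward: 14 /p/ transparent; 15 /p/ transparent; 16 /i/ → [+RTR]; 17 /a/ → [+RTR]; 18 /o/ → [+RTR]; word edge.
Targets with no active source: positions 4 5 6 7 stay [-emphatic].

11 13 16 17 18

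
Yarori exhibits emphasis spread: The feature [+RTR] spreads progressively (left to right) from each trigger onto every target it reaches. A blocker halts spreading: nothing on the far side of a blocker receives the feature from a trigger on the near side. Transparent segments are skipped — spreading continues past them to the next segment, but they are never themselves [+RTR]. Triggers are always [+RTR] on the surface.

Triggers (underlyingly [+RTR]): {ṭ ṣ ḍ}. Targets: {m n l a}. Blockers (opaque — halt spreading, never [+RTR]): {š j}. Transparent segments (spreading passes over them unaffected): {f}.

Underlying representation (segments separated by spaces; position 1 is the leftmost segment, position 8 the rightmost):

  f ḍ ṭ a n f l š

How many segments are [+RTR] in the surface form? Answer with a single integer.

From /ḍ/ at 2 rightward: 3 /ṭ/ is itself a trigger — this domain ends here.
From /ṭ/ at 3 rightward: 4 /a/ → [+RTR]; 5 /n/ → [+RTR]; 6 /f/ transparent; 7 /l/ → [+RTR]; 8 /š/ blocks.
[+RTR] positions on the surface: 2 3 4 5 7.

5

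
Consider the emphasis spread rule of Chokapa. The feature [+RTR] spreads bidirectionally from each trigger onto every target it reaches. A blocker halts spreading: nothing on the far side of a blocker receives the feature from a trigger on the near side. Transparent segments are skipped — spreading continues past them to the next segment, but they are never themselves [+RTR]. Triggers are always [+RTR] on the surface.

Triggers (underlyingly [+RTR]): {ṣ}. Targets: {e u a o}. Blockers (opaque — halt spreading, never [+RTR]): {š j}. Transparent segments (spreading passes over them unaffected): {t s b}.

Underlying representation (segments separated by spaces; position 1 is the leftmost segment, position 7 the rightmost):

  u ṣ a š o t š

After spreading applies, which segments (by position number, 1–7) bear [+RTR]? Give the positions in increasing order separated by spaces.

From /ṣ/ at 2 rightward: 3 /a/ → [+RTR]; 4 /š/ blocks.
From /ṣ/ at 2 leftward: 1 /u/ → [+RTR]; word edge.
Target with no active source: position 5 stays [-emphatic].

1 2 3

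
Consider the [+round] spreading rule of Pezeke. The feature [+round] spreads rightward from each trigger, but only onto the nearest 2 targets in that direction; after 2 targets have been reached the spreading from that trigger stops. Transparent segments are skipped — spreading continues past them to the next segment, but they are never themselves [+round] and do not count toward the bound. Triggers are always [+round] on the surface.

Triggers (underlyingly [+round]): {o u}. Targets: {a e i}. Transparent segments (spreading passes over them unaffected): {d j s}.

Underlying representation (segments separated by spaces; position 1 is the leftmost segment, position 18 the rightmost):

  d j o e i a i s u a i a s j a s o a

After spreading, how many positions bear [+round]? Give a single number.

8

From /o/ at 3 rightward: 4 /e/ → [+round]; 5 /i/ → [+round]; bound reached.
From /u/ at 9 rightward: 10 /a/ → [+round]; 11 /i/ → [+round]; bound reached.
From /o/ at 17 rightward: 18 /a/ → [+round]; word edge.
Targets with no active source: positions 6 7 12 15 stay [-round].
[+round] positions on the surface: 3 4 5 9 10 11 17 18.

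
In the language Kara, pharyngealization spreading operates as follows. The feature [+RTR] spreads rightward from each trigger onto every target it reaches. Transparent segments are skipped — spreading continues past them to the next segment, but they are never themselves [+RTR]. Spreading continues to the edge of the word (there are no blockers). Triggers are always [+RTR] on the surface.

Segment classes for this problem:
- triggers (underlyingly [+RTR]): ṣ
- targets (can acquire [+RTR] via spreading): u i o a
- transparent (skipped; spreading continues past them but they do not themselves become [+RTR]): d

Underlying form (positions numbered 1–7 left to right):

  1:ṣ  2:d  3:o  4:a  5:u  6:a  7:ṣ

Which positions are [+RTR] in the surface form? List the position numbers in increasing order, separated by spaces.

1 3 4 5 6 7

From /ṣ/ at 1 rightward: 2 /d/ transparent; 3 /o/ → [+RTR]; 4 /a/ → [+RTR]; 5 /u/ → [+RTR]; 6 /a/ → [+RTR]; 7 /ṣ/ is itself a trigger — this domain ends here.
From /ṣ/ at 7 rightward: word edge.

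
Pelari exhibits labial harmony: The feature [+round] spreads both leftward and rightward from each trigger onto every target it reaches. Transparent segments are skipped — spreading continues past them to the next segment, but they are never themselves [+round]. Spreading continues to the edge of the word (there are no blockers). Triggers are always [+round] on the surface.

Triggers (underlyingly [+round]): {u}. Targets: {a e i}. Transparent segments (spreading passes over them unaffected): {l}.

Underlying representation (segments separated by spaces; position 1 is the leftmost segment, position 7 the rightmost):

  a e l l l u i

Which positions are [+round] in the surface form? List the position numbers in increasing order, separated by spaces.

1 2 6 7

From /u/ at 6 rightward: 7 /i/ → [+round]; word edge.
From /u/ at 6 leftward: 5 /l/ transparent; 4 /l/ transparent; 3 /l/ transparent; 2 /e/ → [+round]; 1 /a/ → [+round]; word edge.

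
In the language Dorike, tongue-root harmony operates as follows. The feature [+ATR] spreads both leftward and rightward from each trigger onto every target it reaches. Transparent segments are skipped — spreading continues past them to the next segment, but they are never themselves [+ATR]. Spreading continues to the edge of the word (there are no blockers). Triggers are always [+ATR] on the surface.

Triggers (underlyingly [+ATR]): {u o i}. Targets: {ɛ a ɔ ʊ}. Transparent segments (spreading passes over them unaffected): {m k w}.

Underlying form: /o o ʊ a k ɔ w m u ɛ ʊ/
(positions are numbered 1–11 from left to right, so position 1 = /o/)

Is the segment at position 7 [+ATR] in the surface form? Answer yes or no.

From /o/ at 1 rightward: 2 /o/ is itself a trigger — this domain ends here.
From /o/ at 1 leftward: word edge.
From /o/ at 2 rightward: 3 /ʊ/ → [+ATR]; 4 /a/ → [+ATR]; 5 /k/ transparent; 6 /ɔ/ → [+ATR]; 7 /w/ transparent; 8 /m/ transparent; 9 /u/ is itself a trigger — this domain ends here.
From /o/ at 2 leftward: 1 /o/ is itself a trigger — this domain ends here.
From /u/ at 9 rightward: 10 /ɛ/ → [+ATR]; 11 /ʊ/ → [+ATR]; word edge.
From /u/ at 9 leftward: 8 /m/ transparent; 7 /w/ transparent; 6 /ɔ/ → [+ATR]; 5 /k/ transparent; 4 /a/ → [+ATR]; 3 /ʊ/ → [+ATR]; 2 /o/ is itself a trigger — this domain ends here.
[+ATR] positions on the surface: 1 2 3 4 6 9 10 11.

no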